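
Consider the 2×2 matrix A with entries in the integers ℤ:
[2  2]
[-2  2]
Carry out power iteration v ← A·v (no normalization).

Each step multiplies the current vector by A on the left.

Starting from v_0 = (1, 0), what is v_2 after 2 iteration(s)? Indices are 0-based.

v_0 = (1, 0).
v_1 = A·v_0 = (2, -2).
v_2 = A·v_1 = (0, -8).

v_2 = (0, -8)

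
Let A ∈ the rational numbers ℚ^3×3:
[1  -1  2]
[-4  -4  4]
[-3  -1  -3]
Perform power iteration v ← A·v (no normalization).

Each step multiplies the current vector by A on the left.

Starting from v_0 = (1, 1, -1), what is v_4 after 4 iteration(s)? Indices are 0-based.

v_4 = (-124, 76, 579)

v_0 = (1, 1, -1).
v_1 = A·v_0 = (-2, -12, -1).
v_2 = A·v_1 = (8, 52, 21).
v_3 = A·v_2 = (-2, -156, -139).
v_4 = A·v_3 = (-124, 76, 579).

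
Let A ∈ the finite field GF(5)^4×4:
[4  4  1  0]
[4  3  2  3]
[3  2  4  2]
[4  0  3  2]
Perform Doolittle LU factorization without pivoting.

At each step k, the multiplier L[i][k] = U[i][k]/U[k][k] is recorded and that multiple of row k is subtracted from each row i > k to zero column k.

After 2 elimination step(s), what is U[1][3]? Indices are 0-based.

U[1][3] = 3

[col 0] pivot 4
  R1 -= 1*R0 → (0, 4, 1, 3)  (L[1][0] := 1)
  R2 -= 2*R0 → (0, 4, 2, 2)  (L[2][0] := 2)
  R3 -= 1*R0 → (0, 1, 2, 2)  (L[3][0] := 1)
[col 1] pivot 4
  R2 -= 1*R1 → (0, 0, 1, 4)  (L[2][1] := 1)
  R3 -= 4*R1 → (0, 0, 3, 0)  (L[3][1] := 4)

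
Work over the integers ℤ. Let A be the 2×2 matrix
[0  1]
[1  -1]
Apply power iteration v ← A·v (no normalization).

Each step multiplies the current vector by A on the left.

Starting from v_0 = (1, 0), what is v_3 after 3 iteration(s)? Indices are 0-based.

v_3 = (-1, 2)

v_0 = (1, 0).
v_1 = A·v_0 = (0, 1).
v_2 = A·v_1 = (1, -1).
v_3 = A·v_2 = (-1, 2).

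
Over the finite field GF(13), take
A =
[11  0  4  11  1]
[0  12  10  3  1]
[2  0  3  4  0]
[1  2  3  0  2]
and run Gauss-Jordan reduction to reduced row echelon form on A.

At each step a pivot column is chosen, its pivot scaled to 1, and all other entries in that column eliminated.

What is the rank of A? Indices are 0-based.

rank = 4

step 1: normalize row 0 (÷11) = (1, 0, 11, 1, 6)
  row 2: subtract 2×row0 = (0, 0, 7, 2, 1)
  row 3: subtract 1×row0 = (0, 2, 5, 12, 9)
step 2: normalize row 1 (÷12) = (0, 1, 3, 10, 12)
  row 3: subtract 2×row1 = (0, 0, 12, 5, 11)
step 3: normalize row 2 (÷7) = (0, 0, 1, 4, 2)
  row 0: subtract 11×row2 = (1, 0, 0, 9, 10)
  row 1: subtract 3×row2 = (0, 1, 0, 11, 6)
  row 3: subtract 12×row2 = (0, 0, 0, 9, 0)
step 4: normalize row 3 (÷9) = (0, 0, 0, 1, 0)
  row 0: subtract 9×row3 = (1, 0, 0, 0, 10)
  row 1: subtract 11×row3 = (0, 1, 0, 0, 6)
  row 2: subtract 4×row3 = (0, 0, 1, 0, 2)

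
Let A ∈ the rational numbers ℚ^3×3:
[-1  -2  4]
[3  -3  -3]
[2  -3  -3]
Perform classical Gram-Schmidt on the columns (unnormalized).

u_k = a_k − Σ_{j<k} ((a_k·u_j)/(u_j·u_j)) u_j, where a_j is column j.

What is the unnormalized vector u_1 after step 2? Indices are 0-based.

u_1 = (-41/14, -3/14, -8/7)

Step 1: u_0 = a_0 = (-1, 3, 2).
Step 2: u_1 = a_1 − (-13/14)·u_0 = (-41/14, -3/14, -8/7).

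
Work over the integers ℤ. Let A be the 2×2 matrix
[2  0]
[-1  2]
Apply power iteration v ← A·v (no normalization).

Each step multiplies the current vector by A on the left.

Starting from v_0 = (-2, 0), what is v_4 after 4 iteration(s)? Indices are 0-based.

v_4 = (-32, 64)

v_0 = (-2, 0).
v_1 = A·v_0 = (-4, 2).
v_2 = A·v_1 = (-8, 8).
v_3 = A·v_2 = (-16, 24).
v_4 = A·v_3 = (-32, 64).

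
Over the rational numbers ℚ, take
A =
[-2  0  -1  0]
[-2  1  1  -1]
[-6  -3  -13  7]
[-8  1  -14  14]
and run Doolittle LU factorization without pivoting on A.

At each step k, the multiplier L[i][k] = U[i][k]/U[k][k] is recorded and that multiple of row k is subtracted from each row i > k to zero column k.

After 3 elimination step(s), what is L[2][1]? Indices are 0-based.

L[2][1] = -3

Step 1: pivot at (0,0) is -2.
  row1 ← row1 − (1)·row0  ⇒  L[1][0]=1, U row1=(0, 1, 2, -1)
  row2 ← row2 − (3)·row0  ⇒  L[2][0]=3, U row2=(0, -3, -10, 7)
  row3 ← row3 − (4)·row0  ⇒  L[3][0]=4, U row3=(0, 1, -10, 14)
Step 2: pivot at (1,1) is 1.
  row2 ← row2 − (-3)·row1  ⇒  L[2][1]=-3, U row2=(0, 0, -4, 4)
  row3 ← row3 − (1)·row1  ⇒  L[3][1]=1, U row3=(0, 0, -12, 15)
Step 3: pivot at (2,2) is -4.
  row3 ← row3 − (3)·row2  ⇒  L[3][2]=3, U row3=(0, 0, 0, 3)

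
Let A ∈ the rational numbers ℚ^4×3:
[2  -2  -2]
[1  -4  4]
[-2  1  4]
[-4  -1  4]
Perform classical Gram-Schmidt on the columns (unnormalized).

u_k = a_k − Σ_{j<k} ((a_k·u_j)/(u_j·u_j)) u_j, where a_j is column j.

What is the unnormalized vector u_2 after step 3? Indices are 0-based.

u_2 = (-358/257, 440/257, 650/257, -394/257)

Step 1: u_0 = a_0 = (2, 1, -2, -4).
Step 2: u_1 = a_1 − (-6/25)·u_0 = (-38/25, -94/25, 13/25, -49/25).
Step 3: u_2 = a_2 − (-24/25)·u_0 − (-222/257)·u_1 = (-358/257, 440/257, 650/257, -394/257).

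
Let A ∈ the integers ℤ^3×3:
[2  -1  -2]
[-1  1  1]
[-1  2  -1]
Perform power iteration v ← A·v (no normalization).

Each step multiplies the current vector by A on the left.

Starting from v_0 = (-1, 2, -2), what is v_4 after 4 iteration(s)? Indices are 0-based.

v_0 = (-1, 2, -2).
v_1 = A·v_0 = (0, 1, 7).
v_2 = A·v_1 = (-15, 8, -5).
v_3 = A·v_2 = (-28, 18, 36).
v_4 = A·v_3 = (-146, 82, 28).

v_4 = (-146, 82, 28)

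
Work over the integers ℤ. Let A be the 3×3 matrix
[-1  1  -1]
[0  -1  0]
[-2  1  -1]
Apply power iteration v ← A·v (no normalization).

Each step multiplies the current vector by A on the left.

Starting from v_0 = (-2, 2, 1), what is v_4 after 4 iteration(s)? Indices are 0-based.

v_0 = (-2, 2, 1).
v_1 = A·v_0 = (3, -2, 5).
v_2 = A·v_1 = (-10, 2, -13).
v_3 = A·v_2 = (25, -2, 35).
v_4 = A·v_3 = (-62, 2, -87).

v_4 = (-62, 2, -87)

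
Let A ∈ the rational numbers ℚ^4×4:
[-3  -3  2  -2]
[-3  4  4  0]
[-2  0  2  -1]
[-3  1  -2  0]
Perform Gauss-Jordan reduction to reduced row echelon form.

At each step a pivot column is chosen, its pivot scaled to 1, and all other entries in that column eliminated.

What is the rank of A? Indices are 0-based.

rank = 4

[1] R0 /= -3  ⇒  (1, 1, -2/3, 2/3)
     R1 -= -3·R0  ⇒  (0, 7, 2, 2)
     R2 -= -2·R0  ⇒  (0, 2, 2/3, 1/3)
     R3 -= -3·R0  ⇒  (0, 4, -4, 2)
[2] R1 /= 7  ⇒  (0, 1, 2/7, 2/7)
     R0 -= 1·R1  ⇒  (1, 0, -20/21, 8/21)
     R2 -= 2·R1  ⇒  (0, 0, 2/21, -5/21)
     R3 -= 4·R1  ⇒  (0, 0, -36/7, 6/7)
[3] R2 /= 2/21  ⇒  (0, 0, 1, -5/2)
     R0 -= -20/21·R2  ⇒  (1, 0, 0, -2)
     R1 -= 2/7·R2  ⇒  (0, 1, 0, 1)
     R3 -= -36/7·R2  ⇒  (0, 0, 0, -12)
[4] R3 /= -12  ⇒  (0, 0, 0, 1)
     R0 -= -2·R3  ⇒  (1, 0, 0, 0)
     R1 -= 1·R3  ⇒  (0, 1, 0, 0)
     R2 -= -5/2·R3  ⇒  (0, 0, 1, 0)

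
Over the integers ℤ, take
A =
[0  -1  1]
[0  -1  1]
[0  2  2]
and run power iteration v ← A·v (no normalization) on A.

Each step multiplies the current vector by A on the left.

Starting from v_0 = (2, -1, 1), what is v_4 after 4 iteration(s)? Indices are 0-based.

v_0 = (2, -1, 1).
v_1 = A·v_0 = (2, 2, 0).
v_2 = A·v_1 = (-2, -2, 4).
v_3 = A·v_2 = (6, 6, 4).
v_4 = A·v_3 = (-2, -2, 20).

v_4 = (-2, -2, 20)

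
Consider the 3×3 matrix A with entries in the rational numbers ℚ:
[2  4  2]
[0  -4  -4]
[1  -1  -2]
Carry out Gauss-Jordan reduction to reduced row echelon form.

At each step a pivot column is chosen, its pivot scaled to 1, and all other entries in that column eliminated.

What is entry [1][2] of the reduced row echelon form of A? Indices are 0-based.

M[1][2] = 1

[1] R0 /= 2  ⇒  (1, 2, 1)
     R2 -= 1·R0  ⇒  (0, -3, -3)
[2] R1 /= -4  ⇒  (0, 1, 1)
     R0 -= 2·R1  ⇒  (1, 0, -1)
     R2 -= -3·R1  ⇒  (0, 0, 0)
column 2 empty below row 2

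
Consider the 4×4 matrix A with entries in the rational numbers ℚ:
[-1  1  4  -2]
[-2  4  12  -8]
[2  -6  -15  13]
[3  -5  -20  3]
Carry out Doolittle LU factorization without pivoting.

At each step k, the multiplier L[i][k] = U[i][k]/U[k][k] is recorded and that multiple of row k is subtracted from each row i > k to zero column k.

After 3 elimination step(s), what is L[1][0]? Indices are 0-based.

L[1][0] = 2

[col 0] pivot -1
  R1 -= 2*R0 → (0, 2, 4, -4)  (L[1][0] := 2)
  R2 -= -2*R0 → (0, -4, -7, 9)  (L[2][0] := -2)
  R3 -= -3*R0 → (0, -2, -8, -3)  (L[3][0] := -3)
[col 1] pivot 2
  R2 -= -2*R1 → (0, 0, 1, 1)  (L[2][1] := -2)
  R3 -= -1*R1 → (0, 0, -4, -7)  (L[3][1] := -1)
[col 2] pivot 1
  R3 -= -4*R2 → (0, 0, 0, -3)  (L[3][2] := -4)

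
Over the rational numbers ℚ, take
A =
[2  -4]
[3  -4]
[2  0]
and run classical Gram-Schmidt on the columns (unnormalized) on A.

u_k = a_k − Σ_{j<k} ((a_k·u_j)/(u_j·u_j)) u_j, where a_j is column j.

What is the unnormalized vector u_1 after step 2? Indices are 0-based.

Step 1: u_0 = a_0 = (2, 3, 2).
Step 2: u_1 = a_1 − (-20/17)·u_0 = (-28/17, -8/17, 40/17).

u_1 = (-28/17, -8/17, 40/17)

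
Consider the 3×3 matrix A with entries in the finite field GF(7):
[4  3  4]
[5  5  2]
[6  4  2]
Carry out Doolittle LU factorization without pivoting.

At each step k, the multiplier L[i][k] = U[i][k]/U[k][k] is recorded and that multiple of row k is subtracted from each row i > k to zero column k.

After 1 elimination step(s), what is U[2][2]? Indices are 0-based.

U[2][2] = 3

Step 1: pivot at (0,0) is 4.
  row1 ← row1 − (3)·row0  ⇒  L[1][0]=3, U row1=(0, 3, 4)
  row2 ← row2 − (5)·row0  ⇒  L[2][0]=5, U row2=(0, 3, 3)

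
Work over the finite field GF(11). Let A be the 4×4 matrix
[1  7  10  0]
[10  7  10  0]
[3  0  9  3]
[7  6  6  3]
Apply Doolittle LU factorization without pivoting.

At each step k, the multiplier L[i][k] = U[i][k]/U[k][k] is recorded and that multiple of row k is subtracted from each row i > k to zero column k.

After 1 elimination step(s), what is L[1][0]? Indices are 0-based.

[col 0] pivot 1
  R1 -= 10*R0 → (0, 3, 9, 0)  (L[1][0] := 10)
  R2 -= 3*R0 → (0, 1, 1, 3)  (L[2][0] := 3)
  R3 -= 7*R0 → (0, 1, 2, 3)  (L[3][0] := 7)

L[1][0] = 10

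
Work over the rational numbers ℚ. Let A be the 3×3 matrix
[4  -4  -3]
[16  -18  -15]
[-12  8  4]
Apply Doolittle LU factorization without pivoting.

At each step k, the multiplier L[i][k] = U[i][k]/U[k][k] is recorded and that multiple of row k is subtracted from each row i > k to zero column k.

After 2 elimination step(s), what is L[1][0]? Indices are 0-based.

L[1][0] = 4

k=0: U[0][0]=4
  eliminate (1,0): mult=4, new row 1: (0, -2, -3); set L[1][0]=4
  eliminate (2,0): mult=-3, new row 2: (0, -4, -5); set L[2][0]=-3
k=1: U[1][1]=-2
  eliminate (2,1): mult=2, new row 2: (0, 0, 1); set L[2][1]=2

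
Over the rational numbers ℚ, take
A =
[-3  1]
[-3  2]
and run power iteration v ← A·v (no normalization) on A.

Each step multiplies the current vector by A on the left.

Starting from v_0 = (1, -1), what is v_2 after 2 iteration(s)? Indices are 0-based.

v_2 = (7, 2)

v_0 = (1, -1).
v_1 = A·v_0 = (-4, -5).
v_2 = A·v_1 = (7, 2).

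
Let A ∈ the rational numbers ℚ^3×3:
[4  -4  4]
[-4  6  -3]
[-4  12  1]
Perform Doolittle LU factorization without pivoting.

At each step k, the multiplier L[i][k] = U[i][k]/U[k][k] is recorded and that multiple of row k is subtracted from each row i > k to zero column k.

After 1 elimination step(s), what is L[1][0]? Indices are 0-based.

L[1][0] = -1

[col 0] pivot 4
  R1 -= -1*R0 → (0, 2, 1)  (L[1][0] := -1)
  R2 -= -1*R0 → (0, 8, 5)  (L[2][0] := -1)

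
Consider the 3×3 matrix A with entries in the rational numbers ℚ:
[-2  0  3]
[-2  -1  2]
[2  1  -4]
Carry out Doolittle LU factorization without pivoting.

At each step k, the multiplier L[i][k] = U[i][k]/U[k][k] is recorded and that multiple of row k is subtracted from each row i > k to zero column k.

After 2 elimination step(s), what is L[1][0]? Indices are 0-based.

L[1][0] = 1

[col 0] pivot -2
  R1 -= 1*R0 → (0, -1, -1)  (L[1][0] := 1)
  R2 -= -1*R0 → (0, 1, -1)  (L[2][0] := -1)
[col 1] pivot -1
  R2 -= -1*R1 → (0, 0, -2)  (L[2][1] := -1)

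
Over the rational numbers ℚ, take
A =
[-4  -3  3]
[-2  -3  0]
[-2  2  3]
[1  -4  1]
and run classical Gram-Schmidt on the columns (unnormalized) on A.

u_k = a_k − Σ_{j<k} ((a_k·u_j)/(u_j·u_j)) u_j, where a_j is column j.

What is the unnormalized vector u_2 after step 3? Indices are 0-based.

Step 1: u_0 = a_0 = (-4, -2, -2, 1).
Step 2: u_1 = a_1 − (2/5)·u_0 = (-7/5, -11/5, 14/5, -22/5).
Step 3: u_2 = a_2 − (-17/25)·u_0 − (-1/170)·u_1 = (231/850, -1167/850, 704/425, 703/425).

u_2 = (231/850, -1167/850, 704/425, 703/425)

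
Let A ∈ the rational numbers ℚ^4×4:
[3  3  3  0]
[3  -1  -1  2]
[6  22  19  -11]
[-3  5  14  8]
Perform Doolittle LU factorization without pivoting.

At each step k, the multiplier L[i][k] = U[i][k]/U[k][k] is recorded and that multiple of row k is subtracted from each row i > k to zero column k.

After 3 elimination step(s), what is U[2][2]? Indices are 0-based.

U[2][2] = -3

[col 0] pivot 3
  R1 -= 1*R0 → (0, -4, -4, 2)  (L[1][0] := 1)
  R2 -= 2*R0 → (0, 16, 13, -11)  (L[2][0] := 2)
  R3 -= -1*R0 → (0, 8, 17, 8)  (L[3][0] := -1)
[col 1] pivot -4
  R2 -= -4*R1 → (0, 0, -3, -3)  (L[2][1] := -4)
  R3 -= -2*R1 → (0, 0, 9, 12)  (L[3][1] := -2)
[col 2] pivot -3
  R3 -= -3*R2 → (0, 0, 0, 3)  (L[3][2] := -3)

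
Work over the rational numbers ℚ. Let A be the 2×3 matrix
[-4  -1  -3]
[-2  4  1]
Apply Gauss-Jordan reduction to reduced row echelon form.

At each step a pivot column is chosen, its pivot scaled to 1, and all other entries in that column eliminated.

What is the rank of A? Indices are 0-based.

step 1: normalize row 0 (÷-4) = (1, 1/4, 3/4)
  row 1: subtract -2×row0 = (0, 9/2, 5/2)
step 2: normalize row 1 (÷9/2) = (0, 1, 5/9)
  row 0: subtract 1/4×row1 = (1, 0, 11/18)

rank = 2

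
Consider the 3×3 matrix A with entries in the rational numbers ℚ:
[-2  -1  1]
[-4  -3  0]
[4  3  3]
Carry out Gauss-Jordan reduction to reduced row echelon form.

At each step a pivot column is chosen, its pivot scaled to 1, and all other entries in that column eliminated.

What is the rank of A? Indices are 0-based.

rank = 3

step 1: normalize row 0 (÷-2) = (1, 1/2, -1/2)
  row 1: subtract -4×row0 = (0, -1, -2)
  row 2: subtract 4×row0 = (0, 1, 5)
step 2: normalize row 1 (÷-1) = (0, 1, 2)
  row 0: subtract 1/2×row1 = (1, 0, -3/2)
  row 2: subtract 1×row1 = (0, 0, 3)
step 3: normalize row 2 (÷3) = (0, 0, 1)
  row 0: subtract -3/2×row2 = (1, 0, 0)
  row 1: subtract 2×row2 = (0, 1, 0)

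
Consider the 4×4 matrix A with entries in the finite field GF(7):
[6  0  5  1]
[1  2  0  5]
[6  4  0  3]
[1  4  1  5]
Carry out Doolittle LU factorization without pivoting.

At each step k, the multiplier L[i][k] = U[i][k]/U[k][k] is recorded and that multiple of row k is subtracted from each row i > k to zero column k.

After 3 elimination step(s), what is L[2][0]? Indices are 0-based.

Step 1: pivot at (0,0) is 6.
  row1 ← row1 − (6)·row0  ⇒  L[1][0]=6, U row1=(0, 2, 5, 6)
  row2 ← row2 − (1)·row0  ⇒  L[2][0]=1, U row2=(0, 4, 2, 2)
  row3 ← row3 − (6)·row0  ⇒  L[3][0]=6, U row3=(0, 4, 6, 6)
Step 2: pivot at (1,1) is 2.
  row2 ← row2 − (2)·row1  ⇒  L[2][1]=2, U row2=(0, 0, 6, 4)
  row3 ← row3 − (2)·row1  ⇒  L[3][1]=2, U row3=(0, 0, 3, 1)
Step 3: pivot at (2,2) is 6.
  row3 ← row3 − (4)·row2  ⇒  L[3][2]=4, U row3=(0, 0, 0, 6)

L[2][0] = 1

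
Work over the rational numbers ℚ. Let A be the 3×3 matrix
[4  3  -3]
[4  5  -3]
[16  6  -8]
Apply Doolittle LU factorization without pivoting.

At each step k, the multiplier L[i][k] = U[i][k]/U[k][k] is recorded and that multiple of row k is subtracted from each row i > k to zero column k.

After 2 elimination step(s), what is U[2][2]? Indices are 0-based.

[col 0] pivot 4
  R1 -= 1*R0 → (0, 2, 0)  (L[1][0] := 1)
  R2 -= 4*R0 → (0, -6, 4)  (L[2][0] := 4)
[col 1] pivot 2
  R2 -= -3*R1 → (0, 0, 4)  (L[2][1] := -3)

U[2][2] = 4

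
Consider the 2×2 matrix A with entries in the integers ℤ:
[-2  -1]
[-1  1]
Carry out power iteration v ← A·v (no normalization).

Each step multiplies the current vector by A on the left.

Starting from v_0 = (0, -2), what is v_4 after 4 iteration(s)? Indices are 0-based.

v_4 = (-14, -10)

v_0 = (0, -2).
v_1 = A·v_0 = (2, -2).
v_2 = A·v_1 = (-2, -4).
v_3 = A·v_2 = (8, -2).
v_4 = A·v_3 = (-14, -10).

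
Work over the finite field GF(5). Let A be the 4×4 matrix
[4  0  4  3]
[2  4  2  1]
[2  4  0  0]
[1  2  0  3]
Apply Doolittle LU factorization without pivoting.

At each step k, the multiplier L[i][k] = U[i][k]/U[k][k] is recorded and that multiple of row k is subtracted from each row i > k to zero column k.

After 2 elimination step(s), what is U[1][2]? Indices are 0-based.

k=0: U[0][0]=4
  eliminate (1,0): mult=3, new row 1: (0, 4, 0, 2); set L[1][0]=3
  eliminate (2,0): mult=3, new row 2: (0, 4, 3, 1); set L[2][0]=3
  eliminate (3,0): mult=4, new row 3: (0, 2, 4, 1); set L[3][0]=4
k=1: U[1][1]=4
  eliminate (2,1): mult=1, new row 2: (0, 0, 3, 4); set L[2][1]=1
  eliminate (3,1): mult=3, new row 3: (0, 0, 4, 0); set L[3][1]=3

U[1][2] = 0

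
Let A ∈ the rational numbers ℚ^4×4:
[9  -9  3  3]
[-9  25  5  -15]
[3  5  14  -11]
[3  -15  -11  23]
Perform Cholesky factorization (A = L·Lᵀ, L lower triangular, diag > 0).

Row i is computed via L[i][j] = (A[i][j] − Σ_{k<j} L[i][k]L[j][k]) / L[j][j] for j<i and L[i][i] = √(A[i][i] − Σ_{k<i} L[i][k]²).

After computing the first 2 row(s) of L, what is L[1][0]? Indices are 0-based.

Step 1: L[0][0] = √(9) = 3.
  L[1][0] = (-9) / L[0][0] = -3.
Step 2: L[1][1] = √(16) = 4.

L[1][0] = -3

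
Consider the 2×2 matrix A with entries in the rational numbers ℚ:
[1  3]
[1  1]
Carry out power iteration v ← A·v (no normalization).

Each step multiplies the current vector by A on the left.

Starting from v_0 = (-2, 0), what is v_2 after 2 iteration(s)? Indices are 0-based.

v_2 = (-8, -4)

v_0 = (-2, 0).
v_1 = A·v_0 = (-2, -2).
v_2 = A·v_1 = (-8, -4).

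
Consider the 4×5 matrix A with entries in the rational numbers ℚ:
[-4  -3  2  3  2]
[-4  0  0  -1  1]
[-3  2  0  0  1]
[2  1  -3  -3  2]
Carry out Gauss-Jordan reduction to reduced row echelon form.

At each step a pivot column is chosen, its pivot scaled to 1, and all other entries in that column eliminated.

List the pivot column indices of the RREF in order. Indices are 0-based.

[1] R0 /= -4  ⇒  (1, 3/4, -1/2, -3/4, -1/2)
     R1 -= -4·R0  ⇒  (0, 3, -2, -4, -1)
     R2 -= -3·R0  ⇒  (0, 17/4, -3/2, -9/4, -1/2)
     R3 -= 2·R0  ⇒  (0, -1/2, -2, -3/2, 3)
[2] R1 /= 3  ⇒  (0, 1, -2/3, -4/3, -1/3)
     R0 -= 3/4·R1  ⇒  (1, 0, 0, 1/4, -1/4)
     R2 -= 17/4·R1  ⇒  (0, 0, 4/3, 41/12, 11/12)
     R3 -= -1/2·R1  ⇒  (0, 0, -7/3, -13/6, 17/6)
[3] R2 /= 4/3  ⇒  (0, 0, 1, 41/16, 11/16)
     R1 -= -2/3·R2  ⇒  (0, 1, 0, 3/8, 1/8)
     R3 -= -7/3·R2  ⇒  (0, 0, 0, 61/16, 71/16)
[4] R3 /= 61/16  ⇒  (0, 0, 0, 1, 71/61)
     R0 -= 1/4·R3  ⇒  (1, 0, 0, 0, -33/61)
     R1 -= 3/8·R3  ⇒  (0, 1, 0, 0, -19/61)
     R2 -= 41/16·R3  ⇒  (0, 0, 1, 0, -140/61)

pivot columns: 0, 1, 2, 3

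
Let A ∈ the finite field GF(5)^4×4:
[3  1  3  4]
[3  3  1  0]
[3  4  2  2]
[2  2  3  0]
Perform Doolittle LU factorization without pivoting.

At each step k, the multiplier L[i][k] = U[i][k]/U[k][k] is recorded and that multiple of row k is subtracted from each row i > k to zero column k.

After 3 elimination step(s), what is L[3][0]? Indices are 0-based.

Step 1: pivot at (0,0) is 3.
  row1 ← row1 − (1)·row0  ⇒  L[1][0]=1, U row1=(0, 2, 3, 1)
  row2 ← row2 − (1)·row0  ⇒  L[2][0]=1, U row2=(0, 3, 4, 3)
  row3 ← row3 − (4)·row0  ⇒  L[3][0]=4, U row3=(0, 3, 1, 4)
Step 2: pivot at (1,1) is 2.
  row2 ← row2 − (4)·row1  ⇒  L[2][1]=4, U row2=(0, 0, 2, 4)
  row3 ← row3 − (4)·row1  ⇒  L[3][1]=4, U row3=(0, 0, 4, 0)
Step 3: pivot at (2,2) is 2.
  row3 ← row3 − (2)·row2  ⇒  L[3][2]=2, U row3=(0, 0, 0, 2)

L[3][0] = 4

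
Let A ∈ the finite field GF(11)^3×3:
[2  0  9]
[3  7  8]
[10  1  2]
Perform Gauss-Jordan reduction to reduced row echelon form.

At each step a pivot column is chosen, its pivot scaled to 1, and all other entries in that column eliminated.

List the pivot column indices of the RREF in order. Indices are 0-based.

pivot columns: 0, 1, 2

[1] R0 /= 2  ⇒  (1, 0, 10)
     R1 -= 3·R0  ⇒  (0, 7, 0)
     R2 -= 10·R0  ⇒  (0, 1, 1)
[2] R1 /= 7  ⇒  (0, 1, 0)
     R2 -= 1·R1  ⇒  (0, 0, 1)
[3] R2 /= 1  ⇒  (0, 0, 1)
     R0 -= 10·R2  ⇒  (1, 0, 0)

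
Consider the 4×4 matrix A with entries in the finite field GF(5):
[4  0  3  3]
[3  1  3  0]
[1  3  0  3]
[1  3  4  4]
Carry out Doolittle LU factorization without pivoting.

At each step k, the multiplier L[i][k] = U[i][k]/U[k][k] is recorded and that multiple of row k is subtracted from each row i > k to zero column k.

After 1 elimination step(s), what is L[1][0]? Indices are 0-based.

k=0: U[0][0]=4
  eliminate (1,0): mult=2, new row 1: (0, 1, 2, 4); set L[1][0]=2
  eliminate (2,0): mult=4, new row 2: (0, 3, 3, 1); set L[2][0]=4
  eliminate (3,0): mult=4, new row 3: (0, 3, 2, 2); set L[3][0]=4

L[1][0] = 2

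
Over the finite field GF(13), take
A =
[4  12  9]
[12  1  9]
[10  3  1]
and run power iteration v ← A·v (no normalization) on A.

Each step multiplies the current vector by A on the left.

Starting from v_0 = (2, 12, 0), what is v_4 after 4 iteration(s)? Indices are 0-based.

v_4 = (4, 10, 4)

v_0 = (2, 12, 0).
v_1 = A·v_0 = (9, 10, 4).
v_2 = A·v_1 = (10, 11, 7).
v_3 = A·v_2 = (1, 12, 10).
v_4 = A·v_3 = (4, 10, 4).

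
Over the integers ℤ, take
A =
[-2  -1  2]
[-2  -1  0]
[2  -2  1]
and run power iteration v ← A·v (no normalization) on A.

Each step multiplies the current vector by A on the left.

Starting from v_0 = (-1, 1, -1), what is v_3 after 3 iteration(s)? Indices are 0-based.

v_0 = (-1, 1, -1).
v_1 = A·v_0 = (-1, 1, -5).
v_2 = A·v_1 = (-9, 1, -9).
v_3 = A·v_2 = (-1, 17, -29).

v_3 = (-1, 17, -29)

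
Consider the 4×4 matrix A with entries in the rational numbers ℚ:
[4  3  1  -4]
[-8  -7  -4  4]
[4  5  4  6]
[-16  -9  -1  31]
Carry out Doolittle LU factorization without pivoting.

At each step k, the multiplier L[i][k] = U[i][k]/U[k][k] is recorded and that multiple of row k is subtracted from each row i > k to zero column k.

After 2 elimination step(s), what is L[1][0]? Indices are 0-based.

k=0: U[0][0]=4
  eliminate (1,0): mult=-2, new row 1: (0, -1, -2, -4); set L[1][0]=-2
  eliminate (2,0): mult=1, new row 2: (0, 2, 3, 10); set L[2][0]=1
  eliminate (3,0): mult=-4, new row 3: (0, 3, 3, 15); set L[3][0]=-4
k=1: U[1][1]=-1
  eliminate (2,1): mult=-2, new row 2: (0, 0, -1, 2); set L[2][1]=-2
  eliminate (3,1): mult=-3, new row 3: (0, 0, -3, 3); set L[3][1]=-3

L[1][0] = -2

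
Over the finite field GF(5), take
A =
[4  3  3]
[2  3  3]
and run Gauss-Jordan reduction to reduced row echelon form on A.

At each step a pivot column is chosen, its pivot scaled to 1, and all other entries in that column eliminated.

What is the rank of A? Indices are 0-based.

step 1: normalize row 0 (÷4) = (1, 2, 2)
  row 1: subtract 2×row0 = (0, 4, 4)
step 2: normalize row 1 (÷4) = (0, 1, 1)
  row 0: subtract 2×row1 = (1, 0, 0)

rank = 2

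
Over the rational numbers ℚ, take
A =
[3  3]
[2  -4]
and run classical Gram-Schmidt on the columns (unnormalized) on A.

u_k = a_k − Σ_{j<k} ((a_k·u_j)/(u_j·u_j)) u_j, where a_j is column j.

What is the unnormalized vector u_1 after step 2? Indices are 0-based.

u_1 = (36/13, -54/13)

Step 1: u_0 = a_0 = (3, 2).
Step 2: u_1 = a_1 − (1/13)·u_0 = (36/13, -54/13).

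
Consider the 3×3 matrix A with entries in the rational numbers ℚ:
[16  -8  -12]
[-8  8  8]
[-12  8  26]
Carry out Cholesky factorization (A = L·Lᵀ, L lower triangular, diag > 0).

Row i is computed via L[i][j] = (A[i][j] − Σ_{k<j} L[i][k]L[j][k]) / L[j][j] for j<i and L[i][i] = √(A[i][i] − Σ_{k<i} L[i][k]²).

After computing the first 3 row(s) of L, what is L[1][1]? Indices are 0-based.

L[1][1] = 2

Step 1: L[0][0] = √(16) = 4.
  L[1][0] = (-8) / L[0][0] = -2.
Step 2: L[1][1] = √(4) = 2.
  L[2][0] = (-12) / L[0][0] = -3.
  L[2][1] = (2) / L[1][1] = 1.
Step 3: L[2][2] = √(16) = 4.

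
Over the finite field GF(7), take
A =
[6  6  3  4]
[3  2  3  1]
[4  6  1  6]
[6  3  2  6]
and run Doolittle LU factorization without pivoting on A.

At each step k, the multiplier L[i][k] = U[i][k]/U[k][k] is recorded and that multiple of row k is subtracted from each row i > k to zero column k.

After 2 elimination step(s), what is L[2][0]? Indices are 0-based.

Step 1: pivot at (0,0) is 6.
  row1 ← row1 − (4)·row0  ⇒  L[1][0]=4, U row1=(0, 6, 5, 6)
  row2 ← row2 − (3)·row0  ⇒  L[2][0]=3, U row2=(0, 2, 6, 1)
  row3 ← row3 − (1)·row0  ⇒  L[3][0]=1, U row3=(0, 4, 6, 2)
Step 2: pivot at (1,1) is 6.
  row2 ← row2 − (5)·row1  ⇒  L[2][1]=5, U row2=(0, 0, 2, 6)
  row3 ← row3 − (3)·row1  ⇒  L[3][1]=3, U row3=(0, 0, 5, 5)

L[2][0] = 3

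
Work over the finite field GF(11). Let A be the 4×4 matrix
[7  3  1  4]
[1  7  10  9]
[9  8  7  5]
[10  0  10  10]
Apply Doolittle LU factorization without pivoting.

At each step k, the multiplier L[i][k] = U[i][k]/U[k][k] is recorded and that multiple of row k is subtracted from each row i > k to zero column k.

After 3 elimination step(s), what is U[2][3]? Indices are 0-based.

U[2][3] = 1

[col 0] pivot 7
  R1 -= 8*R0 → (0, 5, 2, 10)  (L[1][0] := 8)
  R2 -= 6*R0 → (0, 1, 1, 3)  (L[2][0] := 6)
  R3 -= 3*R0 → (0, 2, 7, 9)  (L[3][0] := 3)
[col 1] pivot 5
  R2 -= 9*R1 → (0, 0, 5, 1)  (L[2][1] := 9)
  R3 -= 7*R1 → (0, 0, 4, 5)  (L[3][1] := 7)
[col 2] pivot 5
  R3 -= 3*R2 → (0, 0, 0, 2)  (L[3][2] := 3)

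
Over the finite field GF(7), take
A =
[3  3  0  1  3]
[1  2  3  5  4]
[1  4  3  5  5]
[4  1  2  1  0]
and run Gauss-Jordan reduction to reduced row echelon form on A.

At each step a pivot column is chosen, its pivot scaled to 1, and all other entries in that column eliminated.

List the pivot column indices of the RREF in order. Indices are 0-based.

pivot columns: 0, 1, 2, 3

pivot(0,0)=3: scale R0 → (1, 1, 0, 5, 1)
  clear (1,0): R1 −= (1)R0 → (0, 1, 3, 0, 3)
  clear (2,0): R2 −= (1)R0 → (0, 3, 3, 0, 4)
  clear (3,0): R3 −= (4)R0 → (0, 4, 2, 2, 3)
pivot(1,1)=1: scale R1 → (0, 1, 3, 0, 3)
  clear (0,1): R0 −= (1)R1 → (1, 0, 4, 5, 5)
  clear (2,1): R2 −= (3)R1 → (0, 0, 1, 0, 2)
  clear (3,1): R3 −= (4)R1 → (0, 0, 4, 2, 5)
pivot(2,2)=1: scale R2 → (0, 0, 1, 0, 2)
  clear (0,2): R0 −= (4)R2 → (1, 0, 0, 5, 4)
  clear (1,2): R1 −= (3)R2 → (0, 1, 0, 0, 4)
  clear (3,2): R3 −= (4)R2 → (0, 0, 0, 2, 4)
pivot(3,3)=2: scale R3 → (0, 0, 0, 1, 2)
  clear (0,3): R0 −= (5)R3 → (1, 0, 0, 0, 1)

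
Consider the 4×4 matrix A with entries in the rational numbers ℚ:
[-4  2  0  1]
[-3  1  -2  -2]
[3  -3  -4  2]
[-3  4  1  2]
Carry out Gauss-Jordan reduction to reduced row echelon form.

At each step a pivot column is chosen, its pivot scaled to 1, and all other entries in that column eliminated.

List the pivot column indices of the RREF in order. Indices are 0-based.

pivot columns: 0, 1, 2, 3

[1] R0 /= -4  ⇒  (1, -1/2, 0, -1/4)
     R1 -= -3·R0  ⇒  (0, -1/2, -2, -11/4)
     R2 -= 3·R0  ⇒  (0, -3/2, -4, 11/4)
     R3 -= -3·R0  ⇒  (0, 5/2, 1, 5/4)
[2] R1 /= -1/2  ⇒  (0, 1, 4, 11/2)
     R0 -= -1/2·R1  ⇒  (1, 0, 2, 5/2)
     R2 -= -3/2·R1  ⇒  (0, 0, 2, 11)
     R3 -= 5/2·R1  ⇒  (0, 0, -9, -25/2)
[3] R2 /= 2  ⇒  (0, 0, 1, 11/2)
     R0 -= 2·R2  ⇒  (1, 0, 0, -17/2)
     R1 -= 4·R2  ⇒  (0, 1, 0, -33/2)
     R3 -= -9·R2  ⇒  (0, 0, 0, 37)
[4] R3 /= 37  ⇒  (0, 0, 0, 1)
     R0 -= -17/2·R3  ⇒  (1, 0, 0, 0)
     R1 -= -33/2·R3  ⇒  (0, 1, 0, 0)
     R2 -= 11/2·R3  ⇒  (0, 0, 1, 0)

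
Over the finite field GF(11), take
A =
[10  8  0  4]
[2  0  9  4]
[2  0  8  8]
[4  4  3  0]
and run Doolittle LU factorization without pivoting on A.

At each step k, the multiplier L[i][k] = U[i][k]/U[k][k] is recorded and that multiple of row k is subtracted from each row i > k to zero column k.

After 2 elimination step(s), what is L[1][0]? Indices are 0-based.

[col 0] pivot 10
  R1 -= 9*R0 → (0, 5, 9, 1)  (L[1][0] := 9)
  R2 -= 9*R0 → (0, 5, 8, 5)  (L[2][0] := 9)
  R3 -= 7*R0 → (0, 3, 3, 5)  (L[3][0] := 7)
[col 1] pivot 5
  R2 -= 1*R1 → (0, 0, 10, 4)  (L[2][1] := 1)
  R3 -= 5*R1 → (0, 0, 2, 0)  (L[3][1] := 5)

L[1][0] = 9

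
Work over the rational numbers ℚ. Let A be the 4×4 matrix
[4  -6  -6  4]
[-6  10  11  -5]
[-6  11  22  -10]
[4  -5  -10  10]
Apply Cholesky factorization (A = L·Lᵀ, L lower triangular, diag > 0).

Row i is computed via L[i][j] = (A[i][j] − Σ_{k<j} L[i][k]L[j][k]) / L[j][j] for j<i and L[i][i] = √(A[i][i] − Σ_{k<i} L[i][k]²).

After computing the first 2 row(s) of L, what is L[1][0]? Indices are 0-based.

L[1][0] = -3

Step 1: L[0][0] = √(4) = 2.
  L[1][0] = (-6) / L[0][0] = -3.
Step 2: L[1][1] = √(1) = 1.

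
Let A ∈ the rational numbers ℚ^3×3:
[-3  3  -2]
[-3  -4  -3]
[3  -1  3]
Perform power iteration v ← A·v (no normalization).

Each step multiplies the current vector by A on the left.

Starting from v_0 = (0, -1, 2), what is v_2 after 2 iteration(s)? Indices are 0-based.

v_2 = (1, 8, 2)

v_0 = (0, -1, 2).
v_1 = A·v_0 = (-7, -2, 7).
v_2 = A·v_1 = (1, 8, 2).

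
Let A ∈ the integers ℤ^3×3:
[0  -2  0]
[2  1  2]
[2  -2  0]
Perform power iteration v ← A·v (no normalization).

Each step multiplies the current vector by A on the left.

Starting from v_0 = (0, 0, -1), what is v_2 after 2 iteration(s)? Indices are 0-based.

v_0 = (0, 0, -1).
v_1 = A·v_0 = (0, -2, 0).
v_2 = A·v_1 = (4, -2, 4).

v_2 = (4, -2, 4)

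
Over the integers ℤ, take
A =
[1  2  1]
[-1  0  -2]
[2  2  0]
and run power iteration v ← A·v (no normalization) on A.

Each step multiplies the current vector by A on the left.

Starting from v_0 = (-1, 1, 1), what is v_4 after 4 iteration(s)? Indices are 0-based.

v_4 = (-14, 10, -12)

v_0 = (-1, 1, 1).
v_1 = A·v_0 = (2, -1, 0).
v_2 = A·v_1 = (0, -2, 2).
v_3 = A·v_2 = (-2, -4, -4).
v_4 = A·v_3 = (-14, 10, -12).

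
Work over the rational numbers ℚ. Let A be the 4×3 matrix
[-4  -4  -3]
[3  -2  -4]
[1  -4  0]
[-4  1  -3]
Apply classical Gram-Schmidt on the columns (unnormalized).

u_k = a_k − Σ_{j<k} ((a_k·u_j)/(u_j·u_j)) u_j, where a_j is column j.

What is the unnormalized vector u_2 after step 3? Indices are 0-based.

Step 1: u_0 = a_0 = (-4, 3, 1, -4).
Step 2: u_1 = a_1 − (1/21)·u_0 = (-80/21, -15/7, -85/21, 25/21).
Step 3: u_2 = a_2 − (2/7)·u_0 − (69/155)·u_1 = (-5/31, -121/31, 47/31, -74/31).

u_2 = (-5/31, -121/31, 47/31, -74/31)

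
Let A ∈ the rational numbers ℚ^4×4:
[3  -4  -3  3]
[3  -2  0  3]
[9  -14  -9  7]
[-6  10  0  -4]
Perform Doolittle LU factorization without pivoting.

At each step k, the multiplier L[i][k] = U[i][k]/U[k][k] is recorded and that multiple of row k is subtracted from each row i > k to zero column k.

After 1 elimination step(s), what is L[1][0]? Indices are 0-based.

Step 1: pivot at (0,0) is 3.
  row1 ← row1 − (1)·row0  ⇒  L[1][0]=1, U row1=(0, 2, 3, 0)
  row2 ← row2 − (3)·row0  ⇒  L[2][0]=3, U row2=(0, -2, 0, -2)
  row3 ← row3 − (-2)·row0  ⇒  L[3][0]=-2, U row3=(0, 2, -6, 2)

L[1][0] = 1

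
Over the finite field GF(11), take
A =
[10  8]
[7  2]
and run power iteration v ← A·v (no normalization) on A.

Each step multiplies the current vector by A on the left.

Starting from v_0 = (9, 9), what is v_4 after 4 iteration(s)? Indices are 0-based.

v_0 = (9, 9).
v_1 = A·v_0 = (8, 4).
v_2 = A·v_1 = (2, 9).
v_3 = A·v_2 = (4, 10).
v_4 = A·v_3 = (10, 4).

v_4 = (10, 4)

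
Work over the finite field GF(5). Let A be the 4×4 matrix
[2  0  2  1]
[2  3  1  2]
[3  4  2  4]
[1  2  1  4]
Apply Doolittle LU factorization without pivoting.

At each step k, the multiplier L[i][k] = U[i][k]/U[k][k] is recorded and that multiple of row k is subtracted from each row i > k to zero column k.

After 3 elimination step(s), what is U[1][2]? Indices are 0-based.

k=0: U[0][0]=2
  eliminate (1,0): mult=1, new row 1: (0, 3, 4, 1); set L[1][0]=1
  eliminate (2,0): mult=4, new row 2: (0, 4, 4, 0); set L[2][0]=4
  eliminate (3,0): mult=3, new row 3: (0, 2, 0, 1); set L[3][0]=3
k=1: U[1][1]=3
  eliminate (2,1): mult=3, new row 2: (0, 0, 2, 2); set L[2][1]=3
  eliminate (3,1): mult=4, new row 3: (0, 0, 4, 2); set L[3][1]=4
k=2: U[2][2]=2
  eliminate (3,2): mult=2, new row 3: (0, 0, 0, 3); set L[3][2]=2

U[1][2] = 4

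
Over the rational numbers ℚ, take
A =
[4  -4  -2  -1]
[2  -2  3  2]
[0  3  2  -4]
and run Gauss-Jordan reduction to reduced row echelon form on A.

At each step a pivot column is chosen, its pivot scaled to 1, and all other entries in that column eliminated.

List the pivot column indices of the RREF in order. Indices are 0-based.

pivot columns: 0, 1, 2

[1] R0 /= 4  ⇒  (1, -1, -1/2, -1/4)
     R1 -= 2·R0  ⇒  (0, 0, 4, 5/2)
[2] R1 <-> R2
[2] R1 /= 3  ⇒  (0, 1, 2/3, -4/3)
     R0 -= -1·R1  ⇒  (1, 0, 1/6, -19/12)
[3] R2 /= 4  ⇒  (0, 0, 1, 5/8)
     R0 -= 1/6·R2  ⇒  (1, 0, 0, -27/16)
     R1 -= 2/3·R2  ⇒  (0, 1, 0, -7/4)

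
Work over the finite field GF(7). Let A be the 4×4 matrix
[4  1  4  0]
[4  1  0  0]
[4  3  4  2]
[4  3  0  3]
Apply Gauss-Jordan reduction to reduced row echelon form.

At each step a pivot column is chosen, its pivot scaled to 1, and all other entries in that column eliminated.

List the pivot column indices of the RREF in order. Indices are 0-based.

[1] R0 /= 4  ⇒  (1, 2, 1, 0)
     R1 -= 4·R0  ⇒  (0, 0, 3, 0)
     R2 -= 4·R0  ⇒  (0, 2, 0, 2)
     R3 -= 4·R0  ⇒  (0, 2, 3, 3)
[2] R1 <-> R2
[2] R1 /= 2  ⇒  (0, 1, 0, 1)
     R0 -= 2·R1  ⇒  (1, 0, 1, 5)
     R3 -= 2·R1  ⇒  (0, 0, 3, 1)
[3] R2 /= 3  ⇒  (0, 0, 1, 0)
     R0 -= 1·R2  ⇒  (1, 0, 0, 5)
     R3 -= 3·R2  ⇒  (0, 0, 0, 1)
[4] R3 /= 1  ⇒  (0, 0, 0, 1)
     R0 -= 5·R3  ⇒  (1, 0, 0, 0)
     R1 -= 1·R3  ⇒  (0, 1, 0, 0)

pivot columns: 0, 1, 2, 3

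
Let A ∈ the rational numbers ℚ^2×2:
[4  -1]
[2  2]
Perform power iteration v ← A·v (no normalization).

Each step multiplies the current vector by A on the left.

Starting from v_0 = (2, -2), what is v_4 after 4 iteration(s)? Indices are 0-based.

v_0 = (2, -2).
v_1 = A·v_0 = (10, 0).
v_2 = A·v_1 = (40, 20).
v_3 = A·v_2 = (140, 120).
v_4 = A·v_3 = (440, 520).

v_4 = (440, 520)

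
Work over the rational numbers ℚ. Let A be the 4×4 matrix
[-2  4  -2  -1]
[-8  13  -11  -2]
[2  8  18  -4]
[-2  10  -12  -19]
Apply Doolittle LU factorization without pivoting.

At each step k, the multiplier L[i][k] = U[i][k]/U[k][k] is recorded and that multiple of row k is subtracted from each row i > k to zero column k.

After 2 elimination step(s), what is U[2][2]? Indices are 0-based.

U[2][2] = 4

Step 1: pivot at (0,0) is -2.
  row1 ← row1 − (4)·row0  ⇒  L[1][0]=4, U row1=(0, -3, -3, 2)
  row2 ← row2 − (-1)·row0  ⇒  L[2][0]=-1, U row2=(0, 12, 16, -5)
  row3 ← row3 − (1)·row0  ⇒  L[3][0]=1, U row3=(0, 6, -10, -18)
Step 2: pivot at (1,1) is -3.
  row2 ← row2 − (-4)·row1  ⇒  L[2][1]=-4, U row2=(0, 0, 4, 3)
  row3 ← row3 − (-2)·row1  ⇒  L[3][1]=-2, U row3=(0, 0, -16, -14)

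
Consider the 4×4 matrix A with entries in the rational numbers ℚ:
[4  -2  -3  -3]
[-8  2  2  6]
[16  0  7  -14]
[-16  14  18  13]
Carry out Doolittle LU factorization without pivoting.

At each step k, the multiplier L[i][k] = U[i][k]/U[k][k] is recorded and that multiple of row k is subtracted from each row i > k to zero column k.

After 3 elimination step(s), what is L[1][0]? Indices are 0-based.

k=0: U[0][0]=4
  eliminate (1,0): mult=-2, new row 1: (0, -2, -4, 0); set L[1][0]=-2
  eliminate (2,0): mult=4, new row 2: (0, 8, 19, -2); set L[2][0]=4
  eliminate (3,0): mult=-4, new row 3: (0, 6, 6, 1); set L[3][0]=-4
k=1: U[1][1]=-2
  eliminate (2,1): mult=-4, new row 2: (0, 0, 3, -2); set L[2][1]=-4
  eliminate (3,1): mult=-3, new row 3: (0, 0, -6, 1); set L[3][1]=-3
k=2: U[2][2]=3
  eliminate (3,2): mult=-2, new row 3: (0, 0, 0, -3); set L[3][2]=-2

L[1][0] = -2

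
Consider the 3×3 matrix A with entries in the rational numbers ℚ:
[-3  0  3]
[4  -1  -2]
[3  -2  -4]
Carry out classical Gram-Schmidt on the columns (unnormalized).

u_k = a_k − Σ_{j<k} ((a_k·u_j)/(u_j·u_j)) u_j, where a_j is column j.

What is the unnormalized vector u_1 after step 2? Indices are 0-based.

u_1 = (-15/17, 3/17, -19/17)

Step 1: u_0 = a_0 = (-3, 4, 3).
Step 2: u_1 = a_1 − (-5/17)·u_0 = (-15/17, 3/17, -19/17).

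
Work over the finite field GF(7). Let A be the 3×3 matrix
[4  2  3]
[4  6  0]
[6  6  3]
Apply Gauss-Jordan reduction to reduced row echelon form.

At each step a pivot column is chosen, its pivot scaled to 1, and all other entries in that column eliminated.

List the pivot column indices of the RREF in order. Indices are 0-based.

pivot columns: 0, 1, 2

pivot(0,0)=4: scale R0 → (1, 4, 6)
  clear (1,0): R1 −= (4)R0 → (0, 4, 4)
  clear (2,0): R2 −= (6)R0 → (0, 3, 2)
pivot(1,1)=4: scale R1 → (0, 1, 1)
  clear (0,1): R0 −= (4)R1 → (1, 0, 2)
  clear (2,1): R2 −= (3)R1 → (0, 0, 6)
pivot(2,2)=6: scale R2 → (0, 0, 1)
  clear (0,2): R0 −= (2)R2 → (1, 0, 0)
  clear (1,2): R1 −= (1)R2 → (0, 1, 0)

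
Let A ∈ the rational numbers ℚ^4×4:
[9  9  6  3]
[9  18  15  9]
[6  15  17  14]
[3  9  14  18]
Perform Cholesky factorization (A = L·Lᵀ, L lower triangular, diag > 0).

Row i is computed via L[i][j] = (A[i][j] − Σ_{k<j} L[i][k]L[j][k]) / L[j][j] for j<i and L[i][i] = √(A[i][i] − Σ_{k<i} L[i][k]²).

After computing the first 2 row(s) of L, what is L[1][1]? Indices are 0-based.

L[1][1] = 3

Step 1: L[0][0] = √(9) = 3.
  L[1][0] = (9) / L[0][0] = 3.
Step 2: L[1][1] = √(9) = 3.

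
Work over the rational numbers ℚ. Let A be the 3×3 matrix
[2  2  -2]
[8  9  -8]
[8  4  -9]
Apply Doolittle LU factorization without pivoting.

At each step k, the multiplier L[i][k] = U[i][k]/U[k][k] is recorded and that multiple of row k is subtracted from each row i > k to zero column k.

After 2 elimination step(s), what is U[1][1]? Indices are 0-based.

U[1][1] = 1

Step 1: pivot at (0,0) is 2.
  row1 ← row1 − (4)·row0  ⇒  L[1][0]=4, U row1=(0, 1, 0)
  row2 ← row2 − (4)·row0  ⇒  L[2][0]=4, U row2=(0, -4, -1)
Step 2: pivot at (1,1) is 1.
  row2 ← row2 − (-4)·row1  ⇒  L[2][1]=-4, U row2=(0, 0, -1)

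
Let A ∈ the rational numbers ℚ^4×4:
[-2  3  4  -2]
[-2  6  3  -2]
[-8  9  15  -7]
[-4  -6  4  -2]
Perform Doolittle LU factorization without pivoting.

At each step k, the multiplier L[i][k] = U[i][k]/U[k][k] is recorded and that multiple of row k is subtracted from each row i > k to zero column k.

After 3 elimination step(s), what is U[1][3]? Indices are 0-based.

[col 0] pivot -2
  R1 -= 1*R0 → (0, 3, -1, 0)  (L[1][0] := 1)
  R2 -= 4*R0 → (0, -3, -1, 1)  (L[2][0] := 4)
  R3 -= 2*R0 → (0, -12, -4, 2)  (L[3][0] := 2)
[col 1] pivot 3
  R2 -= -1*R1 → (0, 0, -2, 1)  (L[2][1] := -1)
  R3 -= -4*R1 → (0, 0, -8, 2)  (L[3][1] := -4)
[col 2] pivot -2
  R3 -= 4*R2 → (0, 0, 0, -2)  (L[3][2] := 4)

U[1][3] = 0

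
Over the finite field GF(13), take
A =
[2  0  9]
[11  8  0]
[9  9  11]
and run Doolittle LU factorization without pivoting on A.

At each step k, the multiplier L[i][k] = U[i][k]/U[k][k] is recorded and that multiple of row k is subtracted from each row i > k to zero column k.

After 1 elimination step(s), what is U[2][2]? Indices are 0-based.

Step 1: pivot at (0,0) is 2.
  row1 ← row1 − (12)·row0  ⇒  L[1][0]=12, U row1=(0, 8, 9)
  row2 ← row2 − (11)·row0  ⇒  L[2][0]=11, U row2=(0, 9, 3)

U[2][2] = 3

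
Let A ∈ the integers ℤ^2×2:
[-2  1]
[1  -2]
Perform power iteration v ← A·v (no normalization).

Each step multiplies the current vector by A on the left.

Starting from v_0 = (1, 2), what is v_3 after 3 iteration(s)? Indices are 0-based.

v_0 = (1, 2).
v_1 = A·v_0 = (0, -3).
v_2 = A·v_1 = (-3, 6).
v_3 = A·v_2 = (12, -15).

v_3 = (12, -15)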